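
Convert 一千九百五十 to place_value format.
Convert 一千九百五十 (Chinese numeral) → 1×1000 + 9×100 + 5×10 = 1950 (decimal)
Convert 1950 (decimal) → 1950 = 1×1000 + 9×100 + 5×10 → 1 thousand, 9 hundreds, 5 tens (place-value notation)
1 thousand, 9 hundreds, 5 tens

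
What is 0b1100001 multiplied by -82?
Convert 0b1100001 (binary) → 64 + 32 + 1 = 97 (decimal)
Compute 97 × -82 = -7954
-7954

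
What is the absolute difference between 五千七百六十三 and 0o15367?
Convert 五千七百六十三 (Chinese numeral) → 5×1000 + 7×100 + 6×10 + 3 = 5763 (decimal)
Convert 0o15367 (octal) → 1×4096 + 5×512 + 3×64 + 6×8 + 7 = 6903 (decimal)
Compute |5763 - 6903| = 1140
1140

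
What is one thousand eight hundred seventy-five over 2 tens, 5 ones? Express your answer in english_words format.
Convert one thousand eight hundred seventy-five (English words) → 1×1000 + 8×100 + 75 = 1875 (decimal)
Convert 2 tens, 5 ones (place-value notation) → 2×10 + 5 = 25 (decimal)
Compute 1875 ÷ 25 = 75
Convert 75 (decimal) → seventy-five (English words)
seventy-five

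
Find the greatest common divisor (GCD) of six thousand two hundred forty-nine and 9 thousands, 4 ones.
Convert six thousand two hundred forty-nine (English words) → 6×1000 + 2×100 + 49 = 6249 (decimal)
Convert 9 thousands, 4 ones (place-value notation) → 9×1000 + 4 = 9004 (decimal)
Compute gcd(6249, 9004) = 1
1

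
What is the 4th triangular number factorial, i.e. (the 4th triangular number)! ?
Convert the 4th triangular number (triangular index) → 4×5/2 = 10 (decimal)
Compute 10! = 3628800
3628800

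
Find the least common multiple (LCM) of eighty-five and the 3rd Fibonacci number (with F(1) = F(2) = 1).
Convert eighty-five (English words) → 85 (decimal)
Convert the 3rd Fibonacci number (with F(1) = F(2) = 1) (Fibonacci index) → 1, 1, 2 → 2 (decimal)
Compute lcm(85, 2) = 170
170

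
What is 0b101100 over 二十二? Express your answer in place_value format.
Convert 0b101100 (binary) → 32 + 8 + 4 = 44 (decimal)
Convert 二十二 (Chinese numeral) → 2×10 + 2 = 22 (decimal)
Compute 44 ÷ 22 = 2
Convert 2 (decimal) → 2 ones (place-value notation)
2 ones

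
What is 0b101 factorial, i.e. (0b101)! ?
Convert 0b101 (binary) → 4 + 1 = 5 (decimal)
Compute 5! = 120
120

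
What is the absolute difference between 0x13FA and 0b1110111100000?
Convert 0x13FA (hexadecimal) → 1×4096 + 3×256 + 15×16 + 10 = 5114 (decimal)
Convert 0b1110111100000 (binary) → 4096 + 2048 + 1024 + 256 + 128 + 64 + 32 = 7648 (decimal)
Compute |5114 - 7648| = 2534
2534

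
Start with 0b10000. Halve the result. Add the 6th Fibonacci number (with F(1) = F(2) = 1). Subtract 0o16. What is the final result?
Convert 0b10000 (binary) → 16 (decimal)
Start: 16
16 ÷ 2 = 8
Convert the 6th Fibonacci number (with F(1) = F(2) = 1) (Fibonacci index) → 1, 1, 2, 3, 5, 8 → 8 (decimal)
8 + 8 = 16
Convert 0o16 (octal) → 1×8 + 6 = 14 (decimal)
16 - 14 = 2
2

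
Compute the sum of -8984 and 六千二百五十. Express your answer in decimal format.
Convert 六千二百五十 (Chinese numeral) → 6×1000 + 2×100 + 5×10 = 6250 (decimal)
Compute -8984 + 6250 = -2734
-2734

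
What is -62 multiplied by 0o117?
Convert 0o117 (octal) → 1×64 + 1×8 + 7 = 79 (decimal)
Compute -62 × 79 = -4898
-4898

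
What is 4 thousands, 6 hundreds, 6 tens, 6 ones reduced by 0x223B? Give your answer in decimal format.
Convert 4 thousands, 6 hundreds, 6 tens, 6 ones (place-value notation) → 4×1000 + 6×100 + 6×10 + 6 = 4666 (decimal)
Convert 0x223B (hexadecimal) → 2×4096 + 2×256 + 3×16 + 11 = 8763 (decimal)
Compute 4666 - 8763 = -4097
-4097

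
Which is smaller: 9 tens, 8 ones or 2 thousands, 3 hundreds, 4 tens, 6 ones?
Convert 9 tens, 8 ones (place-value notation) → 9×10 + 8 = 98 (decimal)
Convert 2 thousands, 3 hundreds, 4 tens, 6 ones (place-value notation) → 2×1000 + 3×100 + 4×10 + 6 = 2346 (decimal)
Compare 98 vs 2346: smaller = 98
98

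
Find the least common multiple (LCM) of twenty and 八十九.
Convert twenty (English words) → 20 (decimal)
Convert 八十九 (Chinese numeral) → 8×10 + 9 = 89 (decimal)
Compute lcm(20, 89) = 1780
1780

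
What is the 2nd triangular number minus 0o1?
The 2nd triangular number = 2×3/2 = 3
Convert 0o1 (octal) → 1 (decimal)
Compute 3 - 1 = 2
2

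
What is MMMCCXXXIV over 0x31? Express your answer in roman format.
Convert MMMCCXXXIV (Roman numeral) → 1000 + 1000 + 1000 + 100 + 100 + 10 + 10 + 10 + 4 = 3234 (decimal)
Convert 0x31 (hexadecimal) → 3×16 + 1 = 49 (decimal)
Compute 3234 ÷ 49 = 66
Convert 66 (decimal) → 66 = 50 + 10 + 5 + 1 → LXVI (Roman numeral)
LXVI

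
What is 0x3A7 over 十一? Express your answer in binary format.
Convert 0x3A7 (hexadecimal) → 3×256 + 10×16 + 7 = 935 (decimal)
Convert 十一 (Chinese numeral) → 1×10 + 1 = 11 (decimal)
Compute 935 ÷ 11 = 85
Convert 85 (decimal) → 85 = 64 + 16 + 4 + 1 → 0b1010101 (binary)
0b1010101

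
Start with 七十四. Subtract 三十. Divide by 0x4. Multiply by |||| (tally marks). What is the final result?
Convert 七十四 (Chinese numeral) → 7×10 + 4 = 74 (decimal)
Start: 74
Convert 三十 (Chinese numeral) → 3×10 = 30 (decimal)
74 - 30 = 44
Convert 0x4 (hexadecimal) → 4 (decimal)
44 ÷ 4 = 11
Convert |||| (tally marks) → 4 (decimal)
11 × 4 = 44
44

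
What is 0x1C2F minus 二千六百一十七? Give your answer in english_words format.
Convert 0x1C2F (hexadecimal) → 1×4096 + 12×256 + 2×16 + 15 = 7215 (decimal)
Convert 二千六百一十七 (Chinese numeral) → 2×1000 + 6×100 + 1×10 + 7 = 2617 (decimal)
Compute 7215 - 2617 = 4598
Convert 4598 (decimal) → 4598 = 4×1000 + 5×100 + 98 → four thousand five hundred ninety-eight (English words)
four thousand five hundred ninety-eight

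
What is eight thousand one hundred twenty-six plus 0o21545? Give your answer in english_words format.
Convert eight thousand one hundred twenty-six (English words) → 8×1000 + 1×100 + 26 = 8126 (decimal)
Convert 0o21545 (octal) → 2×4096 + 1×512 + 5×64 + 4×8 + 5 = 9061 (decimal)
Compute 8126 + 9061 = 17187
Convert 17187 (decimal) → 17187 = 17×1000 + 1×100 + 87 → seventeen thousand one hundred eighty-seven (English words)
seventeen thousand one hundred eighty-seven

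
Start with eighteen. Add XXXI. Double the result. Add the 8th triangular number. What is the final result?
Convert eighteen (English words) → 18 (decimal)
Start: 18
Convert XXXI (Roman numeral) → 10 + 10 + 10 + 1 = 31 (decimal)
18 + 31 = 49
49 × 2 = 98
Convert the 8th triangular number (triangular index) → 8×9/2 = 36 (decimal)
98 + 36 = 134
134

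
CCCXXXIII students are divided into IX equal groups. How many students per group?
Convert CCCXXXIII (Roman numeral) → 100 + 100 + 100 + 10 + 10 + 10 + 1 + 1 + 1 = 333 (decimal)
Convert IX (Roman numeral) → 9 (decimal)
Compute 333 ÷ 9 = 37
37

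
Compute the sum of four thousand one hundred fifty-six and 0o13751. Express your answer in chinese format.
Convert four thousand one hundred fifty-six (English words) → 4×1000 + 1×100 + 56 = 4156 (decimal)
Convert 0o13751 (octal) → 1×4096 + 3×512 + 7×64 + 5×8 + 1 = 6121 (decimal)
Compute 4156 + 6121 = 10277
Convert 10277 (decimal) → 10277 = 1×10000 + 2×100 + 7×10 + 7 → 一万零二百七十七 (Chinese numeral)
一万零二百七十七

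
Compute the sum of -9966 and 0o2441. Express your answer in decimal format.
Convert 0o2441 (octal) → 2×512 + 4×64 + 4×8 + 1 = 1313 (decimal)
Compute -9966 + 1313 = -8653
-8653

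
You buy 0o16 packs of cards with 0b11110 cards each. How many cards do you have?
Convert 0b11110 (binary) → 16 + 8 + 4 + 2 = 30 (decimal)
Convert 0o16 (octal) → 1×8 + 6 = 14 (decimal)
Compute 30 × 14 = 420
420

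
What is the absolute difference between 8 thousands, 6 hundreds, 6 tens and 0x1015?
Convert 8 thousands, 6 hundreds, 6 tens (place-value notation) → 8×1000 + 6×100 + 6×10 = 8660 (decimal)
Convert 0x1015 (hexadecimal) → 1×4096 + 1×16 + 5 = 4117 (decimal)
Compute |8660 - 4117| = 4543
4543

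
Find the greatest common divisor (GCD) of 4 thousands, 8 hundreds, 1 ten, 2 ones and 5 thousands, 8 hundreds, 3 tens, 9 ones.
Convert 4 thousands, 8 hundreds, 1 ten, 2 ones (place-value notation) → 4×1000 + 8×100 + 1×10 + 2 = 4812 (decimal)
Convert 5 thousands, 8 hundreds, 3 tens, 9 ones (place-value notation) → 5×1000 + 8×100 + 3×10 + 9 = 5839 (decimal)
Compute gcd(4812, 5839) = 1
1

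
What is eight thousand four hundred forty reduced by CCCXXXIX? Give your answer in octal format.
Convert eight thousand four hundred forty (English words) → 8×1000 + 4×100 + 40 = 8440 (decimal)
Convert CCCXXXIX (Roman numeral) → 100 + 100 + 100 + 10 + 10 + 10 + 9 = 339 (decimal)
Compute 8440 - 339 = 8101
Convert 8101 (decimal) → 8101 = 1×4096 + 7×512 + 6×64 + 4×8 + 5 → 0o17645 (octal)
0o17645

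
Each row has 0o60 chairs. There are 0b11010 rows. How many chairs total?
Convert 0o60 (octal) → 6×8 = 48 (decimal)
Convert 0b11010 (binary) → 16 + 8 + 2 = 26 (decimal)
Compute 48 × 26 = 1248
1248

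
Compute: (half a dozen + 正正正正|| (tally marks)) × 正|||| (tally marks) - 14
Convert half a dozen (colloquial) → 6 (decimal)
Convert 正正正正|| (tally marks) → 5 + 5 + 5 + 5 + 2 = 22 (decimal)
Convert 正|||| (tally marks) → 5 + 4 = 9 (decimal)
Expression in decimal: (6 + 22) × 9 - 14
Parentheses first: 6 + 22 = 28
Multiply: 28 × 9 = 252
Subtract: 252 - 14 = 238
238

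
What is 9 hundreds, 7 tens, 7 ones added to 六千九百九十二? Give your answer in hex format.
Convert 9 hundreds, 7 tens, 7 ones (place-value notation) → 9×100 + 7×10 + 7 = 977 (decimal)
Convert 六千九百九十二 (Chinese numeral) → 6×1000 + 9×100 + 9×10 + 2 = 6992 (decimal)
Compute 977 + 6992 = 7969
Convert 7969 (decimal) → 7969 = 1×4096 + 15×256 + 2×16 + 1 → 0x1F21 (hexadecimal)
0x1F21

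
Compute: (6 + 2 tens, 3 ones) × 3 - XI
Convert 2 tens, 3 ones (place-value notation) → 2×10 + 3 = 23 (decimal)
Convert XI (Roman numeral) → 10 + 1 = 11 (decimal)
Expression in decimal: (6 + 23) × 3 - 11
Parentheses first: 6 + 23 = 29
Multiply: 29 × 3 = 87
Subtract: 87 - 11 = 76
76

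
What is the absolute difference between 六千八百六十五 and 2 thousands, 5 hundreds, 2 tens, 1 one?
Convert 六千八百六十五 (Chinese numeral) → 6×1000 + 8×100 + 6×10 + 5 = 6865 (decimal)
Convert 2 thousands, 5 hundreds, 2 tens, 1 one (place-value notation) → 2×1000 + 5×100 + 2×10 + 1 = 2521 (decimal)
Compute |6865 - 2521| = 4344
4344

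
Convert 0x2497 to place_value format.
Convert 0x2497 (hexadecimal) → 2×4096 + 4×256 + 9×16 + 7 = 9367 (decimal)
Convert 9367 (decimal) → 9367 = 9×1000 + 3×100 + 6×10 + 7 → 9 thousands, 3 hundreds, 6 tens, 7 ones (place-value notation)
9 thousands, 3 hundreds, 6 tens, 7 ones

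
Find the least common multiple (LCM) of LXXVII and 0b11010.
Convert LXXVII (Roman numeral) → 50 + 10 + 10 + 5 + 1 + 1 = 77 (decimal)
Convert 0b11010 (binary) → 16 + 8 + 2 = 26 (decimal)
Compute lcm(77, 26) = 2002
2002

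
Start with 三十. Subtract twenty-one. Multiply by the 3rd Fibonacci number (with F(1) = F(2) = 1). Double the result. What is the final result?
Convert 三十 (Chinese numeral) → 3×10 = 30 (decimal)
Start: 30
Convert twenty-one (English words) → 21 (decimal)
30 - 21 = 9
Convert the 3rd Fibonacci number (with F(1) = F(2) = 1) (Fibonacci index) → 1, 1, 2 → 2 (decimal)
9 × 2 = 18
18 × 2 = 36
36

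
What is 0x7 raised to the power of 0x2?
Convert 0x7 (hexadecimal) → 7 (decimal)
Convert 0x2 (hexadecimal) → 2 (decimal)
Compute 7 ^ 2 = 49
49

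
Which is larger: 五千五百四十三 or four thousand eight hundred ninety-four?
Convert 五千五百四十三 (Chinese numeral) → 5×1000 + 5×100 + 4×10 + 3 = 5543 (decimal)
Convert four thousand eight hundred ninety-four (English words) → 4×1000 + 8×100 + 94 = 4894 (decimal)
Compare 5543 vs 4894: larger = 5543
5543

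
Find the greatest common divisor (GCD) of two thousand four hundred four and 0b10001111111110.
Convert two thousand four hundred four (English words) → 2×1000 + 4×100 + 4 = 2404 (decimal)
Convert 0b10001111111110 (binary) → 8192 + 512 + 256 + 128 + 64 + 32 + 16 + 8 + 4 + 2 = 9214 (decimal)
Compute gcd(2404, 9214) = 2
2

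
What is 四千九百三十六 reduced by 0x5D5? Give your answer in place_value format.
Convert 四千九百三十六 (Chinese numeral) → 4×1000 + 9×100 + 3×10 + 6 = 4936 (decimal)
Convert 0x5D5 (hexadecimal) → 5×256 + 13×16 + 5 = 1493 (decimal)
Compute 4936 - 1493 = 3443
Convert 3443 (decimal) → 3443 = 3×1000 + 4×100 + 4×10 + 3 → 3 thousands, 4 hundreds, 4 tens, 3 ones (place-value notation)
3 thousands, 4 hundreds, 4 tens, 3 ones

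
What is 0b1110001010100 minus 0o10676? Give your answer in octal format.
Convert 0b1110001010100 (binary) → 4096 + 2048 + 1024 + 64 + 16 + 4 = 7252 (decimal)
Convert 0o10676 (octal) → 1×4096 + 6×64 + 7×8 + 6 = 4542 (decimal)
Compute 7252 - 4542 = 2710
Convert 2710 (decimal) → 2710 = 5×512 + 2×64 + 2×8 + 6 → 0o5226 (octal)
0o5226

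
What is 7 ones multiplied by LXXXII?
Convert 7 ones (place-value notation) → 7 (decimal)
Convert LXXXII (Roman numeral) → 50 + 10 + 10 + 10 + 1 + 1 = 82 (decimal)
Compute 7 × 82 = 574
574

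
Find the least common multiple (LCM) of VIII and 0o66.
Convert VIII (Roman numeral) → 5 + 1 + 1 + 1 = 8 (decimal)
Convert 0o66 (octal) → 6×8 + 6 = 54 (decimal)
Compute lcm(8, 54) = 216
216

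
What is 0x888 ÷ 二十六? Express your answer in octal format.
Convert 0x888 (hexadecimal) → 8×256 + 8×16 + 8 = 2184 (decimal)
Convert 二十六 (Chinese numeral) → 2×10 + 6 = 26 (decimal)
Compute 2184 ÷ 26 = 84
Convert 84 (decimal) → 84 = 1×64 + 2×8 + 4 → 0o124 (octal)
0o124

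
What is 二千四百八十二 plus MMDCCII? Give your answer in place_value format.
Convert 二千四百八十二 (Chinese numeral) → 2×1000 + 4×100 + 8×10 + 2 = 2482 (decimal)
Convert MMDCCII (Roman numeral) → 1000 + 1000 + 500 + 100 + 100 + 1 + 1 = 2702 (decimal)
Compute 2482 + 2702 = 5184
Convert 5184 (decimal) → 5184 = 5×1000 + 1×100 + 8×10 + 4 → 5 thousands, 1 hundred, 8 tens, 4 ones (place-value notation)
5 thousands, 1 hundred, 8 tens, 4 ones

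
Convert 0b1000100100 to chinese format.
Convert 0b1000100100 (binary) → 512 + 32 + 4 = 548 (decimal)
Convert 548 (decimal) → 548 = 5×100 + 4×10 + 8 → 五百四十八 (Chinese numeral)
五百四十八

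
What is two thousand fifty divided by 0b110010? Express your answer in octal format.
Convert two thousand fifty (English words) → 2×1000 + 50 = 2050 (decimal)
Convert 0b110010 (binary) → 32 + 16 + 2 = 50 (decimal)
Compute 2050 ÷ 50 = 41
Convert 41 (decimal) → 41 = 5×8 + 1 → 0o51 (octal)
0o51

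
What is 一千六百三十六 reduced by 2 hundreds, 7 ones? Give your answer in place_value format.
Convert 一千六百三十六 (Chinese numeral) → 1×1000 + 6×100 + 3×10 + 6 = 1636 (decimal)
Convert 2 hundreds, 7 ones (place-value notation) → 2×100 + 7 = 207 (decimal)
Compute 1636 - 207 = 1429
Convert 1429 (decimal) → 1429 = 1×1000 + 4×100 + 2×10 + 9 → 1 thousand, 4 hundreds, 2 tens, 9 ones (place-value notation)
1 thousand, 4 hundreds, 2 tens, 9 ones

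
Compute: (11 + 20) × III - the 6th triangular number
Convert III (Roman numeral) → 1 + 1 + 1 = 3 (decimal)
Convert the 6th triangular number (triangular index) → 6×7/2 = 21 (decimal)
Expression in decimal: (11 + 20) × 3 - 21
Parentheses first: 11 + 20 = 31
Multiply: 31 × 3 = 93
Subtract: 93 - 21 = 72
72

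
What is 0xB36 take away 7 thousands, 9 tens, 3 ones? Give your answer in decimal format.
Convert 0xB36 (hexadecimal) → 11×256 + 3×16 + 6 = 2870 (decimal)
Convert 7 thousands, 9 tens, 3 ones (place-value notation) → 7×1000 + 9×10 + 3 = 7093 (decimal)
Compute 2870 - 7093 = -4223
-4223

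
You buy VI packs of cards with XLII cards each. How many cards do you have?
Convert XLII (Roman numeral) → 40 + 1 + 1 = 42 (decimal)
Convert VI (Roman numeral) → 5 + 1 = 6 (decimal)
Compute 42 × 6 = 252
252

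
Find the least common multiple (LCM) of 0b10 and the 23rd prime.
Convert 0b10 (binary) → 2 (decimal)
Convert the 23rd prime (prime index) → 83 (decimal)
Compute lcm(2, 83) = 166
166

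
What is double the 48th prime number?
The 48th prime number = 223
Compute 223 × 2 = 446
446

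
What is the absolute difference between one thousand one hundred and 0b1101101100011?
Convert one thousand one hundred (English words) → 1×1000 + 1×100 = 1100 (decimal)
Convert 0b1101101100011 (binary) → 4096 + 2048 + 512 + 256 + 64 + 32 + 2 + 1 = 7011 (decimal)
Compute |1100 - 7011| = 5911
5911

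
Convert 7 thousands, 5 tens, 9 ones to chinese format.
Convert 7 thousands, 5 tens, 9 ones (place-value notation) → 7×1000 + 5×10 + 9 = 7059 (decimal)
Convert 7059 (decimal) → 7059 = 7×1000 + 5×10 + 9 → 七千零五十九 (Chinese numeral)
七千零五十九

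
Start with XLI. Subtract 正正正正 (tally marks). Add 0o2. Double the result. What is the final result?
Convert XLI (Roman numeral) → 40 + 1 = 41 (decimal)
Start: 41
Convert 正正正正 (tally marks) → 5 + 5 + 5 + 5 = 20 (decimal)
41 - 20 = 21
Convert 0o2 (octal) → 2 (decimal)
21 + 2 = 23
23 × 2 = 46
46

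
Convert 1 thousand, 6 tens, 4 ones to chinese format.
Convert 1 thousand, 6 tens, 4 ones (place-value notation) → 1×1000 + 6×10 + 4 = 1064 (decimal)
Convert 1064 (decimal) → 1064 = 1×1000 + 6×10 + 4 → 一千零六十四 (Chinese numeral)
一千零六十四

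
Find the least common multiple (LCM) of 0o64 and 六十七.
Convert 0o64 (octal) → 6×8 + 4 = 52 (decimal)
Convert 六十七 (Chinese numeral) → 6×10 + 7 = 67 (decimal)
Compute lcm(52, 67) = 3484
3484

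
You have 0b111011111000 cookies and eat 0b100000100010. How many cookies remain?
Convert 0b111011111000 (binary) → 2048 + 1024 + 512 + 128 + 64 + 32 + 16 + 8 = 3832 (decimal)
Convert 0b100000100010 (binary) → 2048 + 32 + 2 = 2082 (decimal)
Compute 3832 - 2082 = 1750
1750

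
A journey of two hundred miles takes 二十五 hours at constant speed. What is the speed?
Convert two hundred (English words) → 2×100 = 200 (decimal)
Convert 二十五 (Chinese numeral) → 2×10 + 5 = 25 (decimal)
Compute 200 ÷ 25 = 8
8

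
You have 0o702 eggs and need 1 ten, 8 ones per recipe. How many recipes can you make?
Convert 0o702 (octal) → 7×64 + 2 = 450 (decimal)
Convert 1 ten, 8 ones (place-value notation) → 1×10 + 8 = 18 (decimal)
Compute 450 ÷ 18 = 25
25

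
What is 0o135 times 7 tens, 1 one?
Convert 0o135 (octal) → 1×64 + 3×8 + 5 = 93 (decimal)
Convert 7 tens, 1 one (place-value notation) → 7×10 + 1 = 71 (decimal)
Compute 93 × 71 = 6603
6603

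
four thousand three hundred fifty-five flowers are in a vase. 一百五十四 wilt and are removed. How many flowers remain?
Convert four thousand three hundred fifty-five (English words) → 4×1000 + 3×100 + 55 = 4355 (decimal)
Convert 一百五十四 (Chinese numeral) → 1×100 + 5×10 + 4 = 154 (decimal)
Compute 4355 - 154 = 4201
4201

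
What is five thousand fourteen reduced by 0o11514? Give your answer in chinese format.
Convert five thousand fourteen (English words) → 5×1000 + 14 = 5014 (decimal)
Convert 0o11514 (octal) → 1×4096 + 1×512 + 5×64 + 1×8 + 4 = 4940 (decimal)
Compute 5014 - 4940 = 74
Convert 74 (decimal) → 74 = 7×10 + 4 → 七十四 (Chinese numeral)
七十四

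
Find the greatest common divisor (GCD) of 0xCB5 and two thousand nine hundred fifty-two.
Convert 0xCB5 (hexadecimal) → 12×256 + 11×16 + 5 = 3253 (decimal)
Convert two thousand nine hundred fifty-two (English words) → 2×1000 + 9×100 + 52 = 2952 (decimal)
Compute gcd(3253, 2952) = 1
1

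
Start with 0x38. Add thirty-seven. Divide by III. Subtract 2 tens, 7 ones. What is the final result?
Convert 0x38 (hexadecimal) → 3×16 + 8 = 56 (decimal)
Start: 56
Convert thirty-seven (English words) → 37 (decimal)
56 + 37 = 93
Convert III (Roman numeral) → 1 + 1 + 1 = 3 (decimal)
93 ÷ 3 = 31
Convert 2 tens, 7 ones (place-value notation) → 2×10 + 7 = 27 (decimal)
31 - 27 = 4
4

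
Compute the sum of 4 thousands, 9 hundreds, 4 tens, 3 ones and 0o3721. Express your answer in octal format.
Convert 4 thousands, 9 hundreds, 4 tens, 3 ones (place-value notation) → 4×1000 + 9×100 + 4×10 + 3 = 4943 (decimal)
Convert 0o3721 (octal) → 3×512 + 7×64 + 2×8 + 1 = 2001 (decimal)
Compute 4943 + 2001 = 6944
Convert 6944 (decimal) → 6944 = 1×4096 + 5×512 + 4×64 + 4×8 → 0o15440 (octal)
0o15440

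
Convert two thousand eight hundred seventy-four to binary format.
Convert two thousand eight hundred seventy-four (English words) → 2×1000 + 8×100 + 74 = 2874 (decimal)
Convert 2874 (decimal) → 2874 = 2048 + 512 + 256 + 32 + 16 + 8 + 2 → 0b101100111010 (binary)
0b101100111010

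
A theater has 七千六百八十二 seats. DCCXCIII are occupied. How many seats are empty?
Convert 七千六百八十二 (Chinese numeral) → 7×1000 + 6×100 + 8×10 + 2 = 7682 (decimal)
Convert DCCXCIII (Roman numeral) → 500 + 100 + 100 + 90 + 1 + 1 + 1 = 793 (decimal)
Compute 7682 - 793 = 6889
6889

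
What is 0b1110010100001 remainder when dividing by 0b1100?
Convert 0b1110010100001 (binary) → 4096 + 2048 + 1024 + 128 + 32 + 1 = 7329 (decimal)
Convert 0b1100 (binary) → 8 + 4 = 12 (decimal)
Compute 7329 mod 12 = 9
9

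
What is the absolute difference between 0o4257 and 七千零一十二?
Convert 0o4257 (octal) → 4×512 + 2×64 + 5×8 + 7 = 2223 (decimal)
Convert 七千零一十二 (Chinese numeral) → 7×1000 + 1×10 + 2 = 7012 (decimal)
Compute |2223 - 7012| = 4789
4789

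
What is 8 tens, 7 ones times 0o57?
Convert 8 tens, 7 ones (place-value notation) → 8×10 + 7 = 87 (decimal)
Convert 0o57 (octal) → 5×8 + 7 = 47 (decimal)
Compute 87 × 47 = 4089
4089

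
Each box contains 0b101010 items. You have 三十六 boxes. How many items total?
Convert 0b101010 (binary) → 32 + 8 + 2 = 42 (decimal)
Convert 三十六 (Chinese numeral) → 3×10 + 6 = 36 (decimal)
Compute 42 × 36 = 1512
1512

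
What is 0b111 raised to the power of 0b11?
Convert 0b111 (binary) → 4 + 2 + 1 = 7 (decimal)
Convert 0b11 (binary) → 2 + 1 = 3 (decimal)
Compute 7 ^ 3 = 343
343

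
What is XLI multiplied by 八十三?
Convert XLI (Roman numeral) → 40 + 1 = 41 (decimal)
Convert 八十三 (Chinese numeral) → 8×10 + 3 = 83 (decimal)
Compute 41 × 83 = 3403
3403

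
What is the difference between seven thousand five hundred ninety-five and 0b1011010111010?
Convert seven thousand five hundred ninety-five (English words) → 7×1000 + 5×100 + 95 = 7595 (decimal)
Convert 0b1011010111010 (binary) → 4096 + 1024 + 512 + 128 + 32 + 16 + 8 + 2 = 5818 (decimal)
Difference: |7595 - 5818| = 1777
1777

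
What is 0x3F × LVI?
Convert 0x3F (hexadecimal) → 3×16 + 15 = 63 (decimal)
Convert LVI (Roman numeral) → 50 + 5 + 1 = 56 (decimal)
Compute 63 × 56 = 3528
3528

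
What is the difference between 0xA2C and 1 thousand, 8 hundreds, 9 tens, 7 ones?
Convert 0xA2C (hexadecimal) → 10×256 + 2×16 + 12 = 2604 (decimal)
Convert 1 thousand, 8 hundreds, 9 tens, 7 ones (place-value notation) → 1×1000 + 8×100 + 9×10 + 7 = 1897 (decimal)
Difference: |2604 - 1897| = 707
707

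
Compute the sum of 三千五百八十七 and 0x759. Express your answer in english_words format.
Convert 三千五百八十七 (Chinese numeral) → 3×1000 + 5×100 + 8×10 + 7 = 3587 (decimal)
Convert 0x759 (hexadecimal) → 7×256 + 5×16 + 9 = 1881 (decimal)
Compute 3587 + 1881 = 5468
Convert 5468 (decimal) → 5468 = 5×1000 + 4×100 + 68 → five thousand four hundred sixty-eight (English words)
five thousand four hundred sixty-eight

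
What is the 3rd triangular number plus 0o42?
The 3rd triangular number = 3×4/2 = 6
Convert 0o42 (octal) → 4×8 + 2 = 34 (decimal)
Compute 6 + 34 = 40
40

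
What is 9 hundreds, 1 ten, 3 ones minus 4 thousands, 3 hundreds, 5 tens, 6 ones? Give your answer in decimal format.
Convert 9 hundreds, 1 ten, 3 ones (place-value notation) → 9×100 + 1×10 + 3 = 913 (decimal)
Convert 4 thousands, 3 hundreds, 5 tens, 6 ones (place-value notation) → 4×1000 + 3×100 + 5×10 + 6 = 4356 (decimal)
Compute 913 - 4356 = -3443
-3443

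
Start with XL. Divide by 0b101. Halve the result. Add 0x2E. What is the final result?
Convert XL (Roman numeral) → 40 (decimal)
Start: 40
Convert 0b101 (binary) → 4 + 1 = 5 (decimal)
40 ÷ 5 = 8
8 ÷ 2 = 4
Convert 0x2E (hexadecimal) → 2×16 + 14 = 46 (decimal)
4 + 46 = 50
50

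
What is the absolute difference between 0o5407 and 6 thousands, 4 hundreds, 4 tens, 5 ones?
Convert 0o5407 (octal) → 5×512 + 4×64 + 7 = 2823 (decimal)
Convert 6 thousands, 4 hundreds, 4 tens, 5 ones (place-value notation) → 6×1000 + 4×100 + 4×10 + 5 = 6445 (decimal)
Compute |2823 - 6445| = 3622
3622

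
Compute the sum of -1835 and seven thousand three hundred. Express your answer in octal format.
Convert seven thousand three hundred (English words) → 7×1000 + 3×100 = 7300 (decimal)
Compute -1835 + 7300 = 5465
Convert 5465 (decimal) → 5465 = 1×4096 + 2×512 + 5×64 + 3×8 + 1 → 0o12531 (octal)
0o12531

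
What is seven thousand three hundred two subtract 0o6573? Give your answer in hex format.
Convert seven thousand three hundred two (English words) → 7×1000 + 3×100 + 2 = 7302 (decimal)
Convert 0o6573 (octal) → 6×512 + 5×64 + 7×8 + 3 = 3451 (decimal)
Compute 7302 - 3451 = 3851
Convert 3851 (decimal) → 3851 = 15×256 + 11 → 0xF0B (hexadecimal)
0xF0B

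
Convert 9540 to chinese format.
Convert 9540 (decimal) → 9540 = 9×1000 + 5×100 + 4×10 → 九千五百四十 (Chinese numeral)
九千五百四十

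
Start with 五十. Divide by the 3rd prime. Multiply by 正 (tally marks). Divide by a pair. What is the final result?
Convert 五十 (Chinese numeral) → 5×10 = 50 (decimal)
Start: 50
Convert the 3rd prime (prime index) → 5 (decimal)
50 ÷ 5 = 10
Convert 正 (tally marks) → 5 (decimal)
10 × 5 = 50
Convert a pair (colloquial) → 2 (decimal)
50 ÷ 2 = 25
25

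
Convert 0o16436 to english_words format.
Convert 0o16436 (octal) → 1×4096 + 6×512 + 4×64 + 3×8 + 6 = 7454 (decimal)
Convert 7454 (decimal) → 7454 = 7×1000 + 4×100 + 54 → seven thousand four hundred fifty-four (English words)
seven thousand four hundred fifty-four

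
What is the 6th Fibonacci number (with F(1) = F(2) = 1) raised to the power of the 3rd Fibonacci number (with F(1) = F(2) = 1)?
Convert the 6th Fibonacci number (with F(1) = F(2) = 1) (Fibonacci index) → 1, 1, 2, 3, 5, 8 → 8 (decimal)
Convert the 3rd Fibonacci number (with F(1) = F(2) = 1) (Fibonacci index) → 1, 1, 2 → 2 (decimal)
Compute 8 ^ 2 = 64
64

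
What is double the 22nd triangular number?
The 22nd triangular number = 22×23/2 = 253
Compute 253 × 2 = 506
506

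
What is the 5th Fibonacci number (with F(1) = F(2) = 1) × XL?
Convert the 5th Fibonacci number (with F(1) = F(2) = 1) (Fibonacci index) → 1, 1, 2, 3, 5 → 5 (decimal)
Convert XL (Roman numeral) → 40 (decimal)
Compute 5 × 40 = 200
200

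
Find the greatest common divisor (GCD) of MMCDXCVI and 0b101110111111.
Convert MMCDXCVI (Roman numeral) → 1000 + 1000 + 400 + 90 + 5 + 1 = 2496 (decimal)
Convert 0b101110111111 (binary) → 2048 + 512 + 256 + 128 + 32 + 16 + 8 + 4 + 2 + 1 = 3007 (decimal)
Compute gcd(2496, 3007) = 1
1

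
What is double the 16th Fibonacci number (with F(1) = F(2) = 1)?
The 16th Fibonacci number (with F(1) = F(2) = 1) = 987
Compute 987 × 2 = 1974
1974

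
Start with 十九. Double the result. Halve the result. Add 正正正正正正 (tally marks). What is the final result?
Convert 十九 (Chinese numeral) → 1×10 + 9 = 19 (decimal)
Start: 19
19 × 2 = 38
38 ÷ 2 = 19
Convert 正正正正正正 (tally marks) → 5 + 5 + 5 + 5 + 5 + 5 = 30 (decimal)
19 + 30 = 49
49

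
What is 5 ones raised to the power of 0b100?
Convert 5 ones (place-value notation) → 5 (decimal)
Convert 0b100 (binary) → 4 (decimal)
Compute 5 ^ 4 = 625
625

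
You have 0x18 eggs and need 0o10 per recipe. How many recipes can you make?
Convert 0x18 (hexadecimal) → 1×16 + 8 = 24 (decimal)
Convert 0o10 (octal) → 1×8 = 8 (decimal)
Compute 24 ÷ 8 = 3
3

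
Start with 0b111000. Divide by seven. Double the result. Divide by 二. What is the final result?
Convert 0b111000 (binary) → 32 + 16 + 8 = 56 (decimal)
Start: 56
Convert seven (English words) → 7 (decimal)
56 ÷ 7 = 8
8 × 2 = 16
Convert 二 (Chinese numeral) → 2 (decimal)
16 ÷ 2 = 8
8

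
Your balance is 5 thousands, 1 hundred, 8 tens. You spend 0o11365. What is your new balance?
Convert 5 thousands, 1 hundred, 8 tens (place-value notation) → 5×1000 + 1×100 + 8×10 = 5180 (decimal)
Convert 0o11365 (octal) → 1×4096 + 1×512 + 3×64 + 6×8 + 5 = 4853 (decimal)
Compute 5180 - 4853 = 327
327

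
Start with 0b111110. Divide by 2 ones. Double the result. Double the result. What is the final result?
Convert 0b111110 (binary) → 32 + 16 + 8 + 4 + 2 = 62 (decimal)
Start: 62
Convert 2 ones (place-value notation) → 2 (decimal)
62 ÷ 2 = 31
31 × 2 = 62
62 × 2 = 124
124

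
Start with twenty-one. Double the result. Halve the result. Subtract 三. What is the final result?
Convert twenty-one (English words) → 21 (decimal)
Start: 21
21 × 2 = 42
42 ÷ 2 = 21
Convert 三 (Chinese numeral) → 3 (decimal)
21 - 3 = 18
18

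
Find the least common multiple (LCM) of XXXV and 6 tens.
Convert XXXV (Roman numeral) → 10 + 10 + 10 + 5 = 35 (decimal)
Convert 6 tens (place-value notation) → 6×10 = 60 (decimal)
Compute lcm(35, 60) = 420
420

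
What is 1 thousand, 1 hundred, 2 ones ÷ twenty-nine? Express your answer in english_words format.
Convert 1 thousand, 1 hundred, 2 ones (place-value notation) → 1×1000 + 1×100 + 2 = 1102 (decimal)
Convert twenty-nine (English words) → 29 (decimal)
Compute 1102 ÷ 29 = 38
Convert 38 (decimal) → thirty-eight (English words)
thirty-eight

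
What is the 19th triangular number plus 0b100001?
The 19th triangular number = 19×20/2 = 190
Convert 0b100001 (binary) → 32 + 1 = 33 (decimal)
Compute 190 + 33 = 223
223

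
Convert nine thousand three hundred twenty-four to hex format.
Convert nine thousand three hundred twenty-four (English words) → 9×1000 + 3×100 + 24 = 9324 (decimal)
Convert 9324 (decimal) → 9324 = 2×4096 + 4×256 + 6×16 + 12 → 0x246C (hexadecimal)
0x246C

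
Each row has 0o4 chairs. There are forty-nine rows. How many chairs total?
Convert 0o4 (octal) → 4 (decimal)
Convert forty-nine (English words) → 49 (decimal)
Compute 4 × 49 = 196
196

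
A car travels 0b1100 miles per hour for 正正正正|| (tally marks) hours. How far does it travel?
Convert 0b1100 (binary) → 8 + 4 = 12 (decimal)
Convert 正正正正|| (tally marks) → 5 + 5 + 5 + 5 + 2 = 22 (decimal)
Compute 12 × 22 = 264
264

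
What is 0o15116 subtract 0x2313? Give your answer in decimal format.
Convert 0o15116 (octal) → 1×4096 + 5×512 + 1×64 + 1×8 + 6 = 6734 (decimal)
Convert 0x2313 (hexadecimal) → 2×4096 + 3×256 + 1×16 + 3 = 8979 (decimal)
Compute 6734 - 8979 = -2245
-2245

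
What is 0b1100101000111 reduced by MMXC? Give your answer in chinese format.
Convert 0b1100101000111 (binary) → 4096 + 2048 + 256 + 64 + 4 + 2 + 1 = 6471 (decimal)
Convert MMXC (Roman numeral) → 1000 + 1000 + 90 = 2090 (decimal)
Compute 6471 - 2090 = 4381
Convert 4381 (decimal) → 4381 = 4×1000 + 3×100 + 8×10 + 1 → 四千三百八十一 (Chinese numeral)
四千三百八十一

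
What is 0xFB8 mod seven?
Convert 0xFB8 (hexadecimal) → 15×256 + 11×16 + 8 = 4024 (decimal)
Convert seven (English words) → 7 (decimal)
Compute 4024 mod 7 = 6
6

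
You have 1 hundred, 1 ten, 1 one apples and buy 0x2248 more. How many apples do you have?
Convert 1 hundred, 1 ten, 1 one (place-value notation) → 1×100 + 1×10 + 1 = 111 (decimal)
Convert 0x2248 (hexadecimal) → 2×4096 + 2×256 + 4×16 + 8 = 8776 (decimal)
Compute 111 + 8776 = 8887
8887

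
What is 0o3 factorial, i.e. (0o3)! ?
Convert 0o3 (octal) → 3 (decimal)
Compute 3! = 6
6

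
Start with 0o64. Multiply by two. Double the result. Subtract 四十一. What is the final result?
Convert 0o64 (octal) → 6×8 + 4 = 52 (decimal)
Start: 52
Convert two (English words) → 2 (decimal)
52 × 2 = 104
104 × 2 = 208
Convert 四十一 (Chinese numeral) → 4×10 + 1 = 41 (decimal)
208 - 41 = 167
167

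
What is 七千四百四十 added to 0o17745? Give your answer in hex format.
Convert 七千四百四十 (Chinese numeral) → 7×1000 + 4×100 + 4×10 = 7440 (decimal)
Convert 0o17745 (octal) → 1×4096 + 7×512 + 7×64 + 4×8 + 5 = 8165 (decimal)
Compute 7440 + 8165 = 15605
Convert 15605 (decimal) → 15605 = 3×4096 + 12×256 + 15×16 + 5 → 0x3CF5 (hexadecimal)
0x3CF5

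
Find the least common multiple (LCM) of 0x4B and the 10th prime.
Convert 0x4B (hexadecimal) → 4×16 + 11 = 75 (decimal)
Convert the 10th prime (prime index) → 29 (decimal)
Compute lcm(75, 29) = 2175
2175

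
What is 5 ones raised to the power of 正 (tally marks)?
Convert 5 ones (place-value notation) → 5 (decimal)
Convert 正 (tally marks) → 5 (decimal)
Compute 5 ^ 5 = 3125
3125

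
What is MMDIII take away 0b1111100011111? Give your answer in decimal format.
Convert MMDIII (Roman numeral) → 1000 + 1000 + 500 + 1 + 1 + 1 = 2503 (decimal)
Convert 0b1111100011111 (binary) → 4096 + 2048 + 1024 + 512 + 256 + 16 + 8 + 4 + 2 + 1 = 7967 (decimal)
Compute 2503 - 7967 = -5464
-5464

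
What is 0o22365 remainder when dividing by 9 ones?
Convert 0o22365 (octal) → 2×4096 + 2×512 + 3×64 + 6×8 + 5 = 9461 (decimal)
Convert 9 ones (place-value notation) → 9 (decimal)
Compute 9461 mod 9 = 2
2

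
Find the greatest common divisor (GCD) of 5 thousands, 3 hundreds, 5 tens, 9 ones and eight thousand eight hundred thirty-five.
Convert 5 thousands, 3 hundreds, 5 tens, 9 ones (place-value notation) → 5×1000 + 3×100 + 5×10 + 9 = 5359 (decimal)
Convert eight thousand eight hundred thirty-five (English words) → 8×1000 + 8×100 + 35 = 8835 (decimal)
Compute gcd(5359, 8835) = 1
1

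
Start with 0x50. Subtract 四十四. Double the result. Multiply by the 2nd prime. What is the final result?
Convert 0x50 (hexadecimal) → 5×16 = 80 (decimal)
Start: 80
Convert 四十四 (Chinese numeral) → 4×10 + 4 = 44 (decimal)
80 - 44 = 36
36 × 2 = 72
Convert the 2nd prime (prime index) → 3 (decimal)
72 × 3 = 216
216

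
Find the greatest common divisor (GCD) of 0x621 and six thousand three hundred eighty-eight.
Convert 0x621 (hexadecimal) → 6×256 + 2×16 + 1 = 1569 (decimal)
Convert six thousand three hundred eighty-eight (English words) → 6×1000 + 3×100 + 88 = 6388 (decimal)
Compute gcd(1569, 6388) = 1
1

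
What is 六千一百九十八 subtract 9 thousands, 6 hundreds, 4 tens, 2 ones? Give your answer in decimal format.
Convert 六千一百九十八 (Chinese numeral) → 6×1000 + 1×100 + 9×10 + 8 = 6198 (decimal)
Convert 9 thousands, 6 hundreds, 4 tens, 2 ones (place-value notation) → 9×1000 + 6×100 + 4×10 + 2 = 9642 (decimal)
Compute 6198 - 9642 = -3444
-3444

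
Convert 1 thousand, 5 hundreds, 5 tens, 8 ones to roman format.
Convert 1 thousand, 5 hundreds, 5 tens, 8 ones (place-value notation) → 1×1000 + 5×100 + 5×10 + 8 = 1558 (decimal)
Convert 1558 (decimal) → 1558 = 1000 + 500 + 50 + 5 + 1 + 1 + 1 → MDLVIII (Roman numeral)
MDLVIII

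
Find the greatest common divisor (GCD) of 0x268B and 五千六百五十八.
Convert 0x268B (hexadecimal) → 2×4096 + 6×256 + 8×16 + 11 = 9867 (decimal)
Convert 五千六百五十八 (Chinese numeral) → 5×1000 + 6×100 + 5×10 + 8 = 5658 (decimal)
Compute gcd(9867, 5658) = 69
69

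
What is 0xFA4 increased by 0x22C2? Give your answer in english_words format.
Convert 0xFA4 (hexadecimal) → 15×256 + 10×16 + 4 = 4004 (decimal)
Convert 0x22C2 (hexadecimal) → 2×4096 + 2×256 + 12×16 + 2 = 8898 (decimal)
Compute 4004 + 8898 = 12902
Convert 12902 (decimal) → 12902 = 12×1000 + 9×100 + 2 → twelve thousand nine hundred two (English words)
twelve thousand nine hundred two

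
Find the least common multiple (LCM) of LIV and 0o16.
Convert LIV (Roman numeral) → 50 + 4 = 54 (decimal)
Convert 0o16 (octal) → 1×8 + 6 = 14 (decimal)
Compute lcm(54, 14) = 378
378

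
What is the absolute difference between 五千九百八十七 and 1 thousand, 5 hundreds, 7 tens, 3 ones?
Convert 五千九百八十七 (Chinese numeral) → 5×1000 + 9×100 + 8×10 + 7 = 5987 (decimal)
Convert 1 thousand, 5 hundreds, 7 tens, 3 ones (place-value notation) → 1×1000 + 5×100 + 7×10 + 3 = 1573 (decimal)
Compute |5987 - 1573| = 4414
4414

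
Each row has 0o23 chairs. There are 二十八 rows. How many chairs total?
Convert 0o23 (octal) → 2×8 + 3 = 19 (decimal)
Convert 二十八 (Chinese numeral) → 2×10 + 8 = 28 (decimal)
Compute 19 × 28 = 532
532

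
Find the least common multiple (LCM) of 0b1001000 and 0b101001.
Convert 0b1001000 (binary) → 64 + 8 = 72 (decimal)
Convert 0b101001 (binary) → 32 + 8 + 1 = 41 (decimal)
Compute lcm(72, 41) = 2952
2952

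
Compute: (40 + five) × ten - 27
Convert five (English words) → 5 (decimal)
Convert ten (English words) → 10 (decimal)
Expression in decimal: (40 + 5) × 10 - 27
Parentheses first: 40 + 5 = 45
Multiply: 45 × 10 = 450
Subtract: 450 - 27 = 423
423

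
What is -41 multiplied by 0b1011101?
Convert 0b1011101 (binary) → 64 + 16 + 8 + 4 + 1 = 93 (decimal)
Compute -41 × 93 = -3813
-3813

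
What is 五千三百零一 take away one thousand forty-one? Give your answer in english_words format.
Convert 五千三百零一 (Chinese numeral) → 5×1000 + 3×100 + 1 = 5301 (decimal)
Convert one thousand forty-one (English words) → 1×1000 + 41 = 1041 (decimal)
Compute 5301 - 1041 = 4260
Convert 4260 (decimal) → 4260 = 4×1000 + 2×100 + 60 → four thousand two hundred sixty (English words)
four thousand two hundred sixty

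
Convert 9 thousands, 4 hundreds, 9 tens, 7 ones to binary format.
Convert 9 thousands, 4 hundreds, 9 tens, 7 ones (place-value notation) → 9×1000 + 4×100 + 9×10 + 7 = 9497 (decimal)
Convert 9497 (decimal) → 9497 = 8192 + 1024 + 256 + 16 + 8 + 1 → 0b10010100011001 (binary)
0b10010100011001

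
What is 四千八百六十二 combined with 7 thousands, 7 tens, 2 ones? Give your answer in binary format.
Convert 四千八百六十二 (Chinese numeral) → 4×1000 + 8×100 + 6×10 + 2 = 4862 (decimal)
Convert 7 thousands, 7 tens, 2 ones (place-value notation) → 7×1000 + 7×10 + 2 = 7072 (decimal)
Compute 4862 + 7072 = 11934
Convert 11934 (decimal) → 11934 = 8192 + 2048 + 1024 + 512 + 128 + 16 + 8 + 4 + 2 → 0b10111010011110 (binary)
0b10111010011110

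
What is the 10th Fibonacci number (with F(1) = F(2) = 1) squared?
The 10th Fibonacci number (with F(1) = F(2) = 1): 1, 1, 2, 3, 5, 8, 13, 21, 34, 55 → 55
Compute 55² = 55 × 55 = 3025
3025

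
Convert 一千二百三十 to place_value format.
Convert 一千二百三十 (Chinese numeral) → 1×1000 + 2×100 + 3×10 = 1230 (decimal)
Convert 1230 (decimal) → 1230 = 1×1000 + 2×100 + 3×10 → 1 thousand, 2 hundreds, 3 tens (place-value notation)
1 thousand, 2 hundreds, 3 tens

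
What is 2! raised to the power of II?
Convert 2! (factorial) → 2 (decimal)
Convert II (Roman numeral) → 1 + 1 = 2 (decimal)
Compute 2 ^ 2 = 4
4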